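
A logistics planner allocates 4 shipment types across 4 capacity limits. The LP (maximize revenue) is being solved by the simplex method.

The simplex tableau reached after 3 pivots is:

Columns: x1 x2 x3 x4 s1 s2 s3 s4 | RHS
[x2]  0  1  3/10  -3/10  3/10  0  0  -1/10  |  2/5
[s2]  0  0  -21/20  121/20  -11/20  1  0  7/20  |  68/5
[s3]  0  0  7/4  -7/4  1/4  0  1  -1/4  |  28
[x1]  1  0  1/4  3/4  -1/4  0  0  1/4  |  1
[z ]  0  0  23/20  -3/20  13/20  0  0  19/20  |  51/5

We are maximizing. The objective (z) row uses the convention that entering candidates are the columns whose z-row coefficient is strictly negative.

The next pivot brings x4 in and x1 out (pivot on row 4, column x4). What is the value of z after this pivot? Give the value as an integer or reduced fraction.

Minimum ratio for x4: 1/(3/4) = 4/3.
z changes by −(z-row coeff of x4)·ratio = −(-3/20)·(4/3) = 1/5.
New z = 51/5 + (1/5) = 52/5.

52/5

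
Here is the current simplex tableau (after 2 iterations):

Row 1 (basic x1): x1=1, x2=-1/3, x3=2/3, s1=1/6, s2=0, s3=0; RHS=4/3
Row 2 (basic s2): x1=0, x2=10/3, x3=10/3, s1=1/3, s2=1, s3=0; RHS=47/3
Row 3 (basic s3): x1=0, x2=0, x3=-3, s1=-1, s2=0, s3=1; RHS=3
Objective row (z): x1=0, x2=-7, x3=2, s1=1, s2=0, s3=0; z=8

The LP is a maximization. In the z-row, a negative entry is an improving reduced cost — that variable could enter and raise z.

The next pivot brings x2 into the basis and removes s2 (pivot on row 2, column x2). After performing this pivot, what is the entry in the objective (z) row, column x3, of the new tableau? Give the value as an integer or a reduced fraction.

9

Pivot element is row 2, column x2: 10/3.
Normalize row 2: new (row 2, x3) = (10/3)/(10/3) = 1.
z-row ← z-row − (-7)·(new row 2): 2 − (-7)·1 = 9.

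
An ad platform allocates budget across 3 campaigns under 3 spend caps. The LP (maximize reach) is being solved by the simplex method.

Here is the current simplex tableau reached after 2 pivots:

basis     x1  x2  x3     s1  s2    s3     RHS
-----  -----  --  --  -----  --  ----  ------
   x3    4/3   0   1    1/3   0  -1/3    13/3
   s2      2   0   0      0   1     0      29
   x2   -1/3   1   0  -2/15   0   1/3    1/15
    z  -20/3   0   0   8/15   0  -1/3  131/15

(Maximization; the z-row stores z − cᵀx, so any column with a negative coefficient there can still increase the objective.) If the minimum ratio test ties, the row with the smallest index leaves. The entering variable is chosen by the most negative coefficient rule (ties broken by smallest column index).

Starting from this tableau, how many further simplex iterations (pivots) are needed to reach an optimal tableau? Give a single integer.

2

pivot: x1 in, x3 out → z = 152/5
pivot: s3 in, x2 out → z = 198/5
No improving column remains; optimal.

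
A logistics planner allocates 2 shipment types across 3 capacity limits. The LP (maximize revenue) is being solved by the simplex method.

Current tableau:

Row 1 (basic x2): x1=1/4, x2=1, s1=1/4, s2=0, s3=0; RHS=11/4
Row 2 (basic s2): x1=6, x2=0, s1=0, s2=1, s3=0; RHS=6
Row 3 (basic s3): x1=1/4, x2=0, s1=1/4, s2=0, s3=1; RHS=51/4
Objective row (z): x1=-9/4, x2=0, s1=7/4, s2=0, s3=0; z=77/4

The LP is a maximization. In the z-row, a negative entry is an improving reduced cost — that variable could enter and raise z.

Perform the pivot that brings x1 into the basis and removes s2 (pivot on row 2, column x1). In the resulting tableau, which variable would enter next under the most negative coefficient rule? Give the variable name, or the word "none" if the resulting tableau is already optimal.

none

Pivot element 6. New z-row = old z-row − (-9/4)·(row 2/6).
Updated z-row coefficients: x1: 0, x2: 0, s1: 7/4, s2: 3/8, s3: 0.
No coefficient is strictly negative; the tableau after this pivot is optimal.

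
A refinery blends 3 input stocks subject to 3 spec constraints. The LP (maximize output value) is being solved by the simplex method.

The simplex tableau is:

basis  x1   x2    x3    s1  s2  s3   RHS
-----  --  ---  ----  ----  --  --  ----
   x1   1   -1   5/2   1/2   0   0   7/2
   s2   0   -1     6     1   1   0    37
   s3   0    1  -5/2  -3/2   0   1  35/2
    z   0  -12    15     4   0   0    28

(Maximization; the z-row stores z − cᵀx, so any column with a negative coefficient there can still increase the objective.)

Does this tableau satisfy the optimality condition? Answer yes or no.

no

Column x2 has objective-row coefficient -12, which is negative; an improving pivot exists, so not yet optimal.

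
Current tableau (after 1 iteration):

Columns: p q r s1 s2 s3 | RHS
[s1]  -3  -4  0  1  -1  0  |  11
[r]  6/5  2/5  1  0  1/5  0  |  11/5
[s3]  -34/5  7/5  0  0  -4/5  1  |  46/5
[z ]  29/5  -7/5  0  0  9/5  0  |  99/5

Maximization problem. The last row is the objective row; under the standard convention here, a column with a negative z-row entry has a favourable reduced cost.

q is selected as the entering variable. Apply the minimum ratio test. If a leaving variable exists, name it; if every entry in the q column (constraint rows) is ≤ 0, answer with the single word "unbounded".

r

Ratios: row 1 (s1): entry -4 ≤ 0, skip; row 2 (r): (11/5)/(2/5) = 11/2; row 3 (s3): (46/5)/(7/5) = 46/7.
Minimum ratio is in the r row, so r leaves.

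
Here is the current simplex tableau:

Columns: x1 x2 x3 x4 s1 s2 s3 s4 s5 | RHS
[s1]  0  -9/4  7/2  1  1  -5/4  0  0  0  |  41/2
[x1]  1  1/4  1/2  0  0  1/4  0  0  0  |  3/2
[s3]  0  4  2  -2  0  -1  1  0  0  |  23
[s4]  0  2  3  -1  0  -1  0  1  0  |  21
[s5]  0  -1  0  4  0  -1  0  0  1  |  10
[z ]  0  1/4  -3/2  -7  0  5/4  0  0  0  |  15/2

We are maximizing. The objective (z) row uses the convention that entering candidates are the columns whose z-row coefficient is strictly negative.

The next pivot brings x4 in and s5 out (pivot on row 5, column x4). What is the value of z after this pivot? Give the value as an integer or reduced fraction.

25

Minimum ratio for x4: 10/4 = 5/2.
z changes by −(z-row coeff of x4)·ratio = −(-7)·(5/2) = 35/2.
New z = 15/2 + (35/2) = 25.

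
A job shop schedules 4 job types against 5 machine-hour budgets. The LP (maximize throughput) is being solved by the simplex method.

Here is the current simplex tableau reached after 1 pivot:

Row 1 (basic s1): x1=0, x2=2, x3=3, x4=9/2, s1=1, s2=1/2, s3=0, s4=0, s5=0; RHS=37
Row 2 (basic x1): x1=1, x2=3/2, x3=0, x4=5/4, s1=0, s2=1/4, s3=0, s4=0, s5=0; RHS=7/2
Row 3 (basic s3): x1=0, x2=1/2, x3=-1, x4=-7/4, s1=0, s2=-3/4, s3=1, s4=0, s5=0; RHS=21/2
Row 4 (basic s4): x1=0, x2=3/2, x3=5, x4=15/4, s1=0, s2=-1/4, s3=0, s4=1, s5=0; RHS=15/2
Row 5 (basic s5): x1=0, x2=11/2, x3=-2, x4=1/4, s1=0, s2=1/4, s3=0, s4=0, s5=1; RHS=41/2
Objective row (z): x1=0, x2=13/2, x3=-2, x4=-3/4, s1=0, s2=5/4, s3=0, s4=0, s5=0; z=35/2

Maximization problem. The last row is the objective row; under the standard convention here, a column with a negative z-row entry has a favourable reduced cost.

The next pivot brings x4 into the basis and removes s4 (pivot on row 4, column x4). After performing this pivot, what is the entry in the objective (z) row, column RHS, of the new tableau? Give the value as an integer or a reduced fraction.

19

Pivot element is row 4, column x4: 15/4.
Normalize row 4: new (row 4, RHS) = (15/2)/(15/4) = 2.
z-row ← z-row − (-3/4)·(new row 4): 35/2 − (-3/4)·2 = 19.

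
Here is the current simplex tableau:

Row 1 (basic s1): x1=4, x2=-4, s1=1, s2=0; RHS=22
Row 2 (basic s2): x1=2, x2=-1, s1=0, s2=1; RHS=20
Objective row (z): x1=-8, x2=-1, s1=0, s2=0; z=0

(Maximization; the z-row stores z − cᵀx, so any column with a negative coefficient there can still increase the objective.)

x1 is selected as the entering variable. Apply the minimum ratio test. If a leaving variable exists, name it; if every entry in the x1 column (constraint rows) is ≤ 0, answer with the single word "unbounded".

s1

Ratios: row 1 (s1): 22/4 = 11/2; row 2 (s2): 20/2 = 10.
Minimum ratio is in the s1 row, so s1 leaves.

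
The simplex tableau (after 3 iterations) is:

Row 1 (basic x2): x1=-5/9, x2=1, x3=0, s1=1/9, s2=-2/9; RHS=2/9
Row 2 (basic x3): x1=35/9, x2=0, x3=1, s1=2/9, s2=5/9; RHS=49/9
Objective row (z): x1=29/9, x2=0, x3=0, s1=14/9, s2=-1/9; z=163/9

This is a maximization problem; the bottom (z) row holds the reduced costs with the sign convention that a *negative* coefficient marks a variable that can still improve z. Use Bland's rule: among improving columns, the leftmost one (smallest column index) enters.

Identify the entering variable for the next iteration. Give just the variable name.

s2

Objective-row coefficients: x1: 29/9, x2: 0, x3: 0, s1: 14/9, s2: -1/9.
Improving columns: s2. Bland's rule picks the smallest column index → s2.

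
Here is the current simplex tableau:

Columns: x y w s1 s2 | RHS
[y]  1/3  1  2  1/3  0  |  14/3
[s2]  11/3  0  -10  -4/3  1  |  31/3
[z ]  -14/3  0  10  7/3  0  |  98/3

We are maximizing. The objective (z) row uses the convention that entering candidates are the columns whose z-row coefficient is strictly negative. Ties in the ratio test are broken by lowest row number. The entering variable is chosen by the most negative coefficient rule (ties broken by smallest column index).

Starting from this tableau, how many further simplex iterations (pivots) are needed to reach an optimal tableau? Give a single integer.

pivot: x in, s2 out → z = 504/11
pivot: w in, y out → z = 789/16
No improving column remains; optimal.

2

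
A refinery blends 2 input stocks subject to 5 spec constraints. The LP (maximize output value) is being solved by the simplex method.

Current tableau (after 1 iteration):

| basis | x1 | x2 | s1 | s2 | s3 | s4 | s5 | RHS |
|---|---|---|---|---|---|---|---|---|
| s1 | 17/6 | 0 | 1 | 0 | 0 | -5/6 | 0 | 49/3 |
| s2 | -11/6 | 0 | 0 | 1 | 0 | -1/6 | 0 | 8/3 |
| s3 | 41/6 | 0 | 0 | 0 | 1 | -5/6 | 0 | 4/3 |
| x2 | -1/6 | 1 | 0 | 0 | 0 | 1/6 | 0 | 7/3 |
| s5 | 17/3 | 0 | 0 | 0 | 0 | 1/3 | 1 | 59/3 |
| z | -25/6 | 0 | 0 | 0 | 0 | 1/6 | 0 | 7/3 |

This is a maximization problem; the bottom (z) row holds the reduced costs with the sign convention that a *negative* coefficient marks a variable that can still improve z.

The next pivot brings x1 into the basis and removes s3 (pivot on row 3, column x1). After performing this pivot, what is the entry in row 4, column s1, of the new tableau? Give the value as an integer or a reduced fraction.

Pivot element is row 3, column x1: 41/6.
Normalize row 3: new (row 3, s1) = 0/(41/6) = 0.
row 4 ← row 4 − (-1/6)·(new row 3): 0 − (-1/6)·0 = 0.

0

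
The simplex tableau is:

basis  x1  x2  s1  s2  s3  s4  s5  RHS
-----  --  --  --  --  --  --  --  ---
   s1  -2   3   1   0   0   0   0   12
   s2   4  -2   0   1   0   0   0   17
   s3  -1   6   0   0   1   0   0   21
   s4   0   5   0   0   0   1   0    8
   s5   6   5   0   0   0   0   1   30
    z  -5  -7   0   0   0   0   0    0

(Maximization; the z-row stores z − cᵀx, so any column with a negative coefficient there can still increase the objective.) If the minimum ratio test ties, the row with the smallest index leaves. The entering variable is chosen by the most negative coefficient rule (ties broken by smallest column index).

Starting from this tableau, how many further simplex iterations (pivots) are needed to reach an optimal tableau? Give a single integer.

2

pivot: x2 in, s4 out → z = 56/5
pivot: x1 in, s5 out → z = 443/15
No improving column remains; optimal.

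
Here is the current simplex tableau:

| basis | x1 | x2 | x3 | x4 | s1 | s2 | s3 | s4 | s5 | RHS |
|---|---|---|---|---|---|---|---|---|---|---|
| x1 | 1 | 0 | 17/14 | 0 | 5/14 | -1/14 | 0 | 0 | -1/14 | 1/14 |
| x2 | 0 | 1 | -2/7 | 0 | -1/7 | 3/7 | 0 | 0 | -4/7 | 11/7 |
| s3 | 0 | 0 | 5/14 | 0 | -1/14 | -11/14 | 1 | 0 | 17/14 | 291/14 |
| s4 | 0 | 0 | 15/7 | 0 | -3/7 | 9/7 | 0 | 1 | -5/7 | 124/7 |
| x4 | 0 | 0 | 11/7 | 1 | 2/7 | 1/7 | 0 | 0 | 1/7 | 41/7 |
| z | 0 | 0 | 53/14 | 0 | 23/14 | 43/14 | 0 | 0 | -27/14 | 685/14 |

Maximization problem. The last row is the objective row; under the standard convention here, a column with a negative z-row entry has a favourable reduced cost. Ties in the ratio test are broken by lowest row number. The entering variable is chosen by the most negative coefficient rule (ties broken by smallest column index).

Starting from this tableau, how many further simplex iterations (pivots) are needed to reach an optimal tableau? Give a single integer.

pivot: s5 in, s3 out → z = 1393/17
No improving column remains; optimal.

1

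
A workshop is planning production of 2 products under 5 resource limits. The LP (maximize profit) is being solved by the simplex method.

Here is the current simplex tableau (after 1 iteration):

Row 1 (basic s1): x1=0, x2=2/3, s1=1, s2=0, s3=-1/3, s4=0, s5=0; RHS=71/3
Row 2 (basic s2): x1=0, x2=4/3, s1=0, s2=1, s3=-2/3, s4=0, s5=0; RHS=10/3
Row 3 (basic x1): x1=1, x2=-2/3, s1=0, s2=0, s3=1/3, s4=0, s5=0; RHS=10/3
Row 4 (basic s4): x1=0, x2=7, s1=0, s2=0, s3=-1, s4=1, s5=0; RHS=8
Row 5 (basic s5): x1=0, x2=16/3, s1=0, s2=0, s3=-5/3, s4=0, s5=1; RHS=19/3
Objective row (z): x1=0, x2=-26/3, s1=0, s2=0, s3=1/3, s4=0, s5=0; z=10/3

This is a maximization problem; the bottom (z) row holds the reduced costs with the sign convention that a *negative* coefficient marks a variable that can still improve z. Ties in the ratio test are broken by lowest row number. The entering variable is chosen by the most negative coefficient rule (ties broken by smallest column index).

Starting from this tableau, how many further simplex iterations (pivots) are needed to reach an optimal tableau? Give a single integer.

pivot: x2 in, s4 out → z = 278/21
pivot: s3 in, x1 out → z = 144/5
No improving column remains; optimal.

2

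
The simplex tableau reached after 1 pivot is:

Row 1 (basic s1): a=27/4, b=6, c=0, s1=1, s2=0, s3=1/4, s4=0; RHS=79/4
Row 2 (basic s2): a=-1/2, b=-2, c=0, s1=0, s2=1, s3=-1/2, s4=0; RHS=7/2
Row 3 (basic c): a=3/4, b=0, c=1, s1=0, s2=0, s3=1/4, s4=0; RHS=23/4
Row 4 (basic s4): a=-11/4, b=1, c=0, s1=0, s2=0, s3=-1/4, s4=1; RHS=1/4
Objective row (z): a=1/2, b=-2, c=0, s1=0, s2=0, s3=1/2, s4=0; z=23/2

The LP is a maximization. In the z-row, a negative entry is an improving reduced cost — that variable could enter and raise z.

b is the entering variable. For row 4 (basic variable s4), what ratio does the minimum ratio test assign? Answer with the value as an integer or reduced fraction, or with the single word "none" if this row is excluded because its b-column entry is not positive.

1/4

Ratio = RHS / (b entry) = (1/4) / 1 = 1/4.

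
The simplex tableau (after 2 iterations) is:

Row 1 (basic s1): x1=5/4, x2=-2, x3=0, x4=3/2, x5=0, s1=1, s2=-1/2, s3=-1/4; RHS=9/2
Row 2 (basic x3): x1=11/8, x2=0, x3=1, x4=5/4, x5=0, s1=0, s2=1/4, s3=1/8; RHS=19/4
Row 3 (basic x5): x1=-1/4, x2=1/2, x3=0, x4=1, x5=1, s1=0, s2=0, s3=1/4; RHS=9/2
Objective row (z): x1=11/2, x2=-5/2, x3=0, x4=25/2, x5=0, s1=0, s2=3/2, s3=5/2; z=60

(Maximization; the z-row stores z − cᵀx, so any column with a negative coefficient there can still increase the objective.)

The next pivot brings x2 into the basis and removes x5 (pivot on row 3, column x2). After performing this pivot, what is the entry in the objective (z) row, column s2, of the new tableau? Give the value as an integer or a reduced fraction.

Pivot element is row 3, column x2: 1/2.
Normalize row 3: new (row 3, s2) = 0/(1/2) = 0.
z-row ← z-row − (-5/2)·(new row 3): 3/2 − (-5/2)·0 = 3/2.

3/2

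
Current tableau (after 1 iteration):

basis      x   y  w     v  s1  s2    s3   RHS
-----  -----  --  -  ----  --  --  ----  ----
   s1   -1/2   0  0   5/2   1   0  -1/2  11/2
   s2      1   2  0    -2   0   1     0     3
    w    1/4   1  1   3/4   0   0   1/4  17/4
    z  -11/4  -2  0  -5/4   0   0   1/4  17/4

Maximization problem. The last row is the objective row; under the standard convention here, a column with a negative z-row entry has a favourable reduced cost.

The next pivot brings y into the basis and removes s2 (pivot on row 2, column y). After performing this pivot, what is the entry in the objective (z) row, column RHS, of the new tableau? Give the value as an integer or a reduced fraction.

Pivot element is row 2, column y: 2.
Normalize row 2: new (row 2, RHS) = 3/2 = 3/2.
z-row ← z-row − (-2)·(new row 2): 17/4 − (-2)·(3/2) = 29/4.

29/4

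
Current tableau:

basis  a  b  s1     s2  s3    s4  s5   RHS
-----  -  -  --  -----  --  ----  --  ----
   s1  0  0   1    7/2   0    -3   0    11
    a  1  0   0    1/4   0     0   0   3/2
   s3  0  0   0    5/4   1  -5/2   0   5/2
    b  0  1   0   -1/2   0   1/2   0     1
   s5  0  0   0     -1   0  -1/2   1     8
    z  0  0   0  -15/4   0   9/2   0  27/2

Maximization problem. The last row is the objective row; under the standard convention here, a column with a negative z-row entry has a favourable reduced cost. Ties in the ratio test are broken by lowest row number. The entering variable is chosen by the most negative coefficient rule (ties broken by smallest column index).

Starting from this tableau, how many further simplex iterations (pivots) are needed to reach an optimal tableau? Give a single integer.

2

pivot: s2 in, s3 out → z = 21
pivot: s4 in, s1 out → z = 24
No improving column remains; optimal.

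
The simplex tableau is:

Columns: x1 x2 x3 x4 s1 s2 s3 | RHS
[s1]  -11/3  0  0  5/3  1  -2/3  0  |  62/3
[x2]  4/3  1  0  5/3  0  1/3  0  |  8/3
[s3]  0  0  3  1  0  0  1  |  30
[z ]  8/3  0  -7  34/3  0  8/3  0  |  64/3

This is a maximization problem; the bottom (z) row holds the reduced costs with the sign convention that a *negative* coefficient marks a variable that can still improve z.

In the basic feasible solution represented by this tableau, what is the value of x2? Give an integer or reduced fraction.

8/3

x2 is basic (row 2); its value is the RHS of that row: 8/3.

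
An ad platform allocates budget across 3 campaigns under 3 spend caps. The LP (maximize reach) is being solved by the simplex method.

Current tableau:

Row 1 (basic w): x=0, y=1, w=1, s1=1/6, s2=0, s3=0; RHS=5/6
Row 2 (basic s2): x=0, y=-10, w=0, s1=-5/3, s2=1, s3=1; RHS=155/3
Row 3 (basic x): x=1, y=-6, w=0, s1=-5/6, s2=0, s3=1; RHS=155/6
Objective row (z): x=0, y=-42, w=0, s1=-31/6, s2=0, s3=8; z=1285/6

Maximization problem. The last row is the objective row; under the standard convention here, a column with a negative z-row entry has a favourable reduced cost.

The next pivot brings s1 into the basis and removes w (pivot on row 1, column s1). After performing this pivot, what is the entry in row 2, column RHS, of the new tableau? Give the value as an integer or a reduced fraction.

60

Pivot element is row 1, column s1: 1/6.
Normalize row 1: new (row 1, RHS) = (5/6)/(1/6) = 5.
row 2 ← row 2 − (-5/3)·(new row 1): 155/3 − (-5/3)·5 = 60.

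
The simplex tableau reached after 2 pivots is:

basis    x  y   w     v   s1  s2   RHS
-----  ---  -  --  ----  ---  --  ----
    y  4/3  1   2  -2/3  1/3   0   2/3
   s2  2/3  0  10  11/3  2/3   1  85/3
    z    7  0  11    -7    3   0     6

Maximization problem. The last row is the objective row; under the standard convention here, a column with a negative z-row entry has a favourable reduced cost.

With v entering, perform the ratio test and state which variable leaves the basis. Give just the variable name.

Ratios: row 1 (y): entry -2/3 ≤ 0, skip; row 2 (s2): (85/3)/(11/3) = 85/11.
Minimum ratio 85/11 is in the s2 row, so s2 leaves.

s2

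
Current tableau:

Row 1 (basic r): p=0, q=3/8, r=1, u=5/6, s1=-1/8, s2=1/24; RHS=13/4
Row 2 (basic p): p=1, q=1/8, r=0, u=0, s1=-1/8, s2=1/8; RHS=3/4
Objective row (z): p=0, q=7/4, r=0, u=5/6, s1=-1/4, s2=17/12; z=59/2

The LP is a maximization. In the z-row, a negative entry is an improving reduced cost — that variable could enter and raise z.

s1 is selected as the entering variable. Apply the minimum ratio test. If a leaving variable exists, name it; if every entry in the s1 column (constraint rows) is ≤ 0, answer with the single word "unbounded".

s1-column entries: row 1: -1/8, row 2: -1/8. All ≤ 0, so s1 can increase without bound; the LP is unbounded in this direction.

unbounded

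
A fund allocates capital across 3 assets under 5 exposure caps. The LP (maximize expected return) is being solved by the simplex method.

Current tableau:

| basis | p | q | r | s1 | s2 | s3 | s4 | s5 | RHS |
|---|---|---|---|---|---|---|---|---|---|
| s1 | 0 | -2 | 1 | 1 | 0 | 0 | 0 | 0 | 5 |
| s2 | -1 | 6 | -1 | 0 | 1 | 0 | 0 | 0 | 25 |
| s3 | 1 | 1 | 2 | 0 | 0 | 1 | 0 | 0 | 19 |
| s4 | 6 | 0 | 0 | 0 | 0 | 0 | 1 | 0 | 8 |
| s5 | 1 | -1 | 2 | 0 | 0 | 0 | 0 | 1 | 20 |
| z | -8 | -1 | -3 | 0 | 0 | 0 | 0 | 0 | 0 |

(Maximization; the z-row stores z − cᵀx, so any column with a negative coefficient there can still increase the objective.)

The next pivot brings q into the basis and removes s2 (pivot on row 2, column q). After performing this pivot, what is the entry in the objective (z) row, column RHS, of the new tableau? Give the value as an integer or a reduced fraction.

Pivot element is row 2, column q: 6.
Normalize row 2: new (row 2, RHS) = 25/6 = 25/6.
z-row ← z-row − (-1)·(new row 2): 0 − (-1)·(25/6) = 25/6.

25/6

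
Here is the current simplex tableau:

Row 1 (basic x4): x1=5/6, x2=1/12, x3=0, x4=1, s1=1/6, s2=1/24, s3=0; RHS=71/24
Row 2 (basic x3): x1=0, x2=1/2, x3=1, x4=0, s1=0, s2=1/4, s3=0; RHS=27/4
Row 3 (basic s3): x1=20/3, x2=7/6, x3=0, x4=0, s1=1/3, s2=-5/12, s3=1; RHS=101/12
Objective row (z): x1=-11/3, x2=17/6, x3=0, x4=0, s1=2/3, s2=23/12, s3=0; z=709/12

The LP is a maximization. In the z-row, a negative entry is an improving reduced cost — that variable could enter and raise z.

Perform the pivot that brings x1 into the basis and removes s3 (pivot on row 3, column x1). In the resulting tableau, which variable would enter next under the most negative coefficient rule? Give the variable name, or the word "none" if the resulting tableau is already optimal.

Pivot element 20/3. New z-row = old z-row − (-11/3)·(row 3/(20/3)).
Updated z-row coefficients: x1: 0, x2: 139/40, x3: 0, x4: 0, s1: 17/20, s2: 27/16, s3: 11/20.
No coefficient is strictly negative; the tableau after this pivot is optimal.

none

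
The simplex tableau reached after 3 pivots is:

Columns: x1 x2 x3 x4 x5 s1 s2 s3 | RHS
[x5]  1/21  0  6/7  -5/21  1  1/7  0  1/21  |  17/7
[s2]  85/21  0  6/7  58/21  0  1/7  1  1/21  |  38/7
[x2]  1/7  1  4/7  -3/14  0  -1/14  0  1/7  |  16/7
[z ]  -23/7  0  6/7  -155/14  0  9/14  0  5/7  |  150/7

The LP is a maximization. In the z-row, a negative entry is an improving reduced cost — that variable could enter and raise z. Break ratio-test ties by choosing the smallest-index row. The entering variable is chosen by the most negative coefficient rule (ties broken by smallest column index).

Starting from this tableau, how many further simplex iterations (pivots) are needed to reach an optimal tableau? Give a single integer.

1

pivot: x4 in, s2 out → z = 2505/58
No improving column remains; optimal.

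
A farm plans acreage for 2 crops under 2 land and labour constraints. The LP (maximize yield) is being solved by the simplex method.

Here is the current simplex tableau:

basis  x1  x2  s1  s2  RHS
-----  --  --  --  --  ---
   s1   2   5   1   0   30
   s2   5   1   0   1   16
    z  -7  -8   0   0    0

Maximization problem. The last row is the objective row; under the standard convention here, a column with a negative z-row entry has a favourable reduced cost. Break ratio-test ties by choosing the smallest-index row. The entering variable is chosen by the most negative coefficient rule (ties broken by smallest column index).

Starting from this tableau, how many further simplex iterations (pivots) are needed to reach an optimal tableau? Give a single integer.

pivot: x2 in, s1 out → z = 48
pivot: x1 in, s2 out → z = 1294/23
No improving column remains; optimal.

2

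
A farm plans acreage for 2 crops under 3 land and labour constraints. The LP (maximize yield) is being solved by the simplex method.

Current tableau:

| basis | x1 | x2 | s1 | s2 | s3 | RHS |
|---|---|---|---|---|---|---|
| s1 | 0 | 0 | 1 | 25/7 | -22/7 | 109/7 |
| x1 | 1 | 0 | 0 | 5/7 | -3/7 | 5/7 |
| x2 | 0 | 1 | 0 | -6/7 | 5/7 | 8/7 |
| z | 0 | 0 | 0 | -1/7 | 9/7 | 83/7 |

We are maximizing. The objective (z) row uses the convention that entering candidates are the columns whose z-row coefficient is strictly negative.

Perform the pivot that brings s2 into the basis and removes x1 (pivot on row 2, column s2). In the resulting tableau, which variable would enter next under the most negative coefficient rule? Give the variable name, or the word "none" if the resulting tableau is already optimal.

none

Pivot element 5/7. New z-row = old z-row − (-1/7)·(row 2/(5/7)).
Updated z-row coefficients: x1: 1/5, x2: 0, s1: 0, s2: 0, s3: 6/5.
No coefficient is strictly negative; the tableau after this pivot is optimal.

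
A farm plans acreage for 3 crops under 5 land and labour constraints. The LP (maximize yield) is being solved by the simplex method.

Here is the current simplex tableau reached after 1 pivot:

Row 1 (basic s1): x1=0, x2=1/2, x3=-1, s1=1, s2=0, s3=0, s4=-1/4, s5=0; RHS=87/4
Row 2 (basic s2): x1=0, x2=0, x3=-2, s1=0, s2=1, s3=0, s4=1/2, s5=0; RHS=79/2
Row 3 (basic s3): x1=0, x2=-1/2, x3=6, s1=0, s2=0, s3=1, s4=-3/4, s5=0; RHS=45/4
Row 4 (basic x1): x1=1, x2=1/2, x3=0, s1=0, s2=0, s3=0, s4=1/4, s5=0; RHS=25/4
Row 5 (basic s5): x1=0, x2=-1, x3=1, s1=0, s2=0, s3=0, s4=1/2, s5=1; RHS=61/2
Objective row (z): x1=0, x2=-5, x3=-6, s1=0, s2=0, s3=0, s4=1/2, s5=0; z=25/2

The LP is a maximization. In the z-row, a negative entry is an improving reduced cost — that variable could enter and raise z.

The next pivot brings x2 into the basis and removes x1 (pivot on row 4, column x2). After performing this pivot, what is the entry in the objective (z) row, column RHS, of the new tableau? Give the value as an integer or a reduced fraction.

75

Pivot element is row 4, column x2: 1/2.
Normalize row 4: new (row 4, RHS) = (25/4)/(1/2) = 25/2.
z-row ← z-row − (-5)·(new row 4): 25/2 − (-5)·(25/2) = 75.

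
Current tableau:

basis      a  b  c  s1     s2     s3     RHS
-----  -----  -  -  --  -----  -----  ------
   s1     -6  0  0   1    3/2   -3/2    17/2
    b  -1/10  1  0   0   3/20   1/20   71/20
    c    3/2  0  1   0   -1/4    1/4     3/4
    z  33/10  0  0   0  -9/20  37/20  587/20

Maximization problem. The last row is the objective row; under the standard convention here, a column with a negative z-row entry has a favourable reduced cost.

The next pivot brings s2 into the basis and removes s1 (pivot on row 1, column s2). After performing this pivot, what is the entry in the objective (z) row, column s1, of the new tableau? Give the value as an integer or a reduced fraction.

3/10

Pivot element is row 1, column s2: 3/2.
Normalize row 1: new (row 1, s1) = 1/(3/2) = 2/3.
z-row ← z-row − (-9/20)·(new row 1): 0 − (-9/20)·(2/3) = 3/10.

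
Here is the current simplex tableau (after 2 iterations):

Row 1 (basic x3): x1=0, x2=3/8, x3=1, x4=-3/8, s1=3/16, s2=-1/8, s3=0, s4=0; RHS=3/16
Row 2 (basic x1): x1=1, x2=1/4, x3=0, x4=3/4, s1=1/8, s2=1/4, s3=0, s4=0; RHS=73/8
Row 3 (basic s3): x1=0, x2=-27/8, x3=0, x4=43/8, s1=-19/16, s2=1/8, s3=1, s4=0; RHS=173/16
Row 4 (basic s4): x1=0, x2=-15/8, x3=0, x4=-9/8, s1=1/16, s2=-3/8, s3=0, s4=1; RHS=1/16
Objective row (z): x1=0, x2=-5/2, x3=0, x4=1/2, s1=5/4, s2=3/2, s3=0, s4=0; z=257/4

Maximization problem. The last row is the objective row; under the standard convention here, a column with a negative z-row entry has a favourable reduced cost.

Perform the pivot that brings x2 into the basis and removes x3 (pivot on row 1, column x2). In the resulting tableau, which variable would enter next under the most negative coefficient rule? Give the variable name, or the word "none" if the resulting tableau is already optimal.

x4

Pivot element 3/8. New z-row = old z-row − (-5/2)·(row 1/(3/8)).
Updated z-row coefficients: x1: 0, x2: 0, x3: 20/3, x4: -2, s1: 5/2, s2: 2/3, s3: 0, s4: 0.
The most negative is -2 in column x4, so x4 would enter next.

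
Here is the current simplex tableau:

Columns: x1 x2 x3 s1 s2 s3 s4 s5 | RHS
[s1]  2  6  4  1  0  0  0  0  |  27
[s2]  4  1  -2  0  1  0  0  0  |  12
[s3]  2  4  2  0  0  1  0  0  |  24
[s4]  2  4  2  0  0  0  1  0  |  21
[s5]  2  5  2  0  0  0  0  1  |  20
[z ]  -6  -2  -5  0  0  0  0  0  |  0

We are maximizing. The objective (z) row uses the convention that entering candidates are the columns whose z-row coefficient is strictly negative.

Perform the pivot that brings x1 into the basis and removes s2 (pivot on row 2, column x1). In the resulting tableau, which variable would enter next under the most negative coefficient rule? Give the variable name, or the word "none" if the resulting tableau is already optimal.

Pivot element 4. New z-row = old z-row − (-6)·(row 2/4).
Updated z-row coefficients: x1: 0, x2: -1/2, x3: -8, s1: 0, s2: 3/2, s3: 0, s4: 0, s5: 0.
The most negative is -8 in column x3, so x3 would enter next.

x3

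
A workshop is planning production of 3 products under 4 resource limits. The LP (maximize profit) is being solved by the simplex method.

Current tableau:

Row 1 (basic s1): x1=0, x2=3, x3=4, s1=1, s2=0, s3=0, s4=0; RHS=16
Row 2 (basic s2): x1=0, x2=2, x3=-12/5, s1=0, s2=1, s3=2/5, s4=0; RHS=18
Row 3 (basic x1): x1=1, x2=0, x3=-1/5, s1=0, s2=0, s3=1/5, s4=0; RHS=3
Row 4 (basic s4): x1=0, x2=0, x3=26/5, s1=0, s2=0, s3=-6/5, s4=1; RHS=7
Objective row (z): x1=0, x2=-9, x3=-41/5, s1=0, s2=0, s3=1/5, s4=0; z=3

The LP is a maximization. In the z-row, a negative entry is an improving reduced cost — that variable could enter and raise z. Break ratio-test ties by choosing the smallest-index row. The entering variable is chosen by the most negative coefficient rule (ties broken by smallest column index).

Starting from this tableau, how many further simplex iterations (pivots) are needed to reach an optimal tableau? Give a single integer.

pivot: x2 in, s1 out → z = 51
No improving column remains; optimal.

1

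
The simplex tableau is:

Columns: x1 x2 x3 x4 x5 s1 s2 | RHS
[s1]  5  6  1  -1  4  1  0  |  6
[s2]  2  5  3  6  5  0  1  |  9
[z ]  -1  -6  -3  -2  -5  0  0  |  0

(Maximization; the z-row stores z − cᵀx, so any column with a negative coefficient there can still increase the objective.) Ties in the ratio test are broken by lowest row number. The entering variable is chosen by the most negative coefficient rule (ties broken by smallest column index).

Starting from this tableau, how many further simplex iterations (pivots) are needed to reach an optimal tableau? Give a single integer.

pivot: x2 in, s1 out → z = 6
pivot: x4 in, s2 out → z = 318/41
pivot: x3 in, x4 out → z = 126/13
No improving column remains; optimal.

3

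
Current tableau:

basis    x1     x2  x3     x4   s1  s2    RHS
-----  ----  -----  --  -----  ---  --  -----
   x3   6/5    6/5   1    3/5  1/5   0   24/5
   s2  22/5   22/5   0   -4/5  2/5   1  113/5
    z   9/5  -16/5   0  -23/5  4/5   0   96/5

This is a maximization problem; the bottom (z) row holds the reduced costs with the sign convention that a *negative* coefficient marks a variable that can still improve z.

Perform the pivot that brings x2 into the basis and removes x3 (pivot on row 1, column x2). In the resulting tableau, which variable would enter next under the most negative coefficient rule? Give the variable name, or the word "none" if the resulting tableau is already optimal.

Pivot element 6/5. New z-row = old z-row − (-16/5)·(row 1/(6/5)).
Updated z-row coefficients: x1: 5, x2: 0, x3: 8/3, x4: -3, s1: 4/3, s2: 0.
The most negative is -3 in column x4, so x4 would enter next.

x4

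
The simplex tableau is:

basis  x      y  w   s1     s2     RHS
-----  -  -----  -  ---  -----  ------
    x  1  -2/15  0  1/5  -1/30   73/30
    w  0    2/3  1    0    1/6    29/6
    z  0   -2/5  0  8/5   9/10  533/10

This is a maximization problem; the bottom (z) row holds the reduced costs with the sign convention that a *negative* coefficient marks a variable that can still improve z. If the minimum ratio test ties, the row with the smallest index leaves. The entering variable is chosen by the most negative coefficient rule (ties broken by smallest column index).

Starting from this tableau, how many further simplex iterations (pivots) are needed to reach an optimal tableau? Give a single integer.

pivot: y in, w out → z = 281/5
No improving column remains; optimal.

1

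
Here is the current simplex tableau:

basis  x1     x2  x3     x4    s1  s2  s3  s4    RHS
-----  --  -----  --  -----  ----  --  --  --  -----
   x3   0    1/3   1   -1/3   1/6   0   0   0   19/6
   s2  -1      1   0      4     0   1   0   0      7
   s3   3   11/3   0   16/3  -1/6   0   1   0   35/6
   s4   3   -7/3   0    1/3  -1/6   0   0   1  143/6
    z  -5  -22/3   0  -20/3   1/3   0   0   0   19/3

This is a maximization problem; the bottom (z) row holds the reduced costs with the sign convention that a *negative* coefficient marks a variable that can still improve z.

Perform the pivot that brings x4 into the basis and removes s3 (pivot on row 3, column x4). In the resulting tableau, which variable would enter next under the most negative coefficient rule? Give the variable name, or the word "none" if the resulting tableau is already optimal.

x2

Pivot element 16/3. New z-row = old z-row − (-20/3)·(row 3/(16/3)).
Updated z-row coefficients: x1: -5/4, x2: -11/4, x3: 0, x4: 0, s1: 1/8, s2: 0, s3: 5/4, s4: 0.
The most negative is -11/4 in column x2, so x2 would enter next.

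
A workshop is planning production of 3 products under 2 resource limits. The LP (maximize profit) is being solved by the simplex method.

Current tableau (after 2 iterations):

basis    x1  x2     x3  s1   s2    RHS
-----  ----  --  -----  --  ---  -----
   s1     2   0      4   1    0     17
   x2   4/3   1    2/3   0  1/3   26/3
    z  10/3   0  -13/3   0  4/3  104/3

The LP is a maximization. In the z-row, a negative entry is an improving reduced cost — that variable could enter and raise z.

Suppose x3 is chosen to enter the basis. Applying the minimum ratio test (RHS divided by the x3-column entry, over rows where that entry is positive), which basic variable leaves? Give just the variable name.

Ratios: row 1 (s1): 17/4 = 17/4; row 2 (x2): (26/3)/(2/3) = 13.
Minimum ratio 17/4 is in the s1 row, so s1 leaves.

s1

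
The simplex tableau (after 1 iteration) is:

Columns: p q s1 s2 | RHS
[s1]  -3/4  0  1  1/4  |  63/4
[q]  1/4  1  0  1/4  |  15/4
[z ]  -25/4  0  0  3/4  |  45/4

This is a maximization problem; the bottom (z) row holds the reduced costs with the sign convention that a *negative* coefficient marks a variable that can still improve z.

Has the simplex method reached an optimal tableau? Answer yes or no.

no

Column p has objective-row coefficient -25/4, which is negative; an improving pivot exists, so not yet optimal.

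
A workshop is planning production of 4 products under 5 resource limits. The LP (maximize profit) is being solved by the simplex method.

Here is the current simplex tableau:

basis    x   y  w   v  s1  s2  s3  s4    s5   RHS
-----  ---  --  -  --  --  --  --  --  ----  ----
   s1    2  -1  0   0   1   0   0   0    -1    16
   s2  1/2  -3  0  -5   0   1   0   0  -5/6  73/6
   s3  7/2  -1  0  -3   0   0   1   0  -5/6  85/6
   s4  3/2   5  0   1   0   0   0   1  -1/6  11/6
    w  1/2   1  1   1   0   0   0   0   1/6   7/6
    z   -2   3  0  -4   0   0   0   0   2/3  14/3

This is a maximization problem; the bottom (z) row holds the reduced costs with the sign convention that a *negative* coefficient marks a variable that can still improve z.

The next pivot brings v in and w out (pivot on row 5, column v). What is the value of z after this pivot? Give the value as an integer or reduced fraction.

Minimum ratio for v: (7/6)/1 = 7/6.
z changes by −(z-row coeff of v)·ratio = −(-4)·(7/6) = 14/3.
New z = 14/3 + (14/3) = 28/3.

28/3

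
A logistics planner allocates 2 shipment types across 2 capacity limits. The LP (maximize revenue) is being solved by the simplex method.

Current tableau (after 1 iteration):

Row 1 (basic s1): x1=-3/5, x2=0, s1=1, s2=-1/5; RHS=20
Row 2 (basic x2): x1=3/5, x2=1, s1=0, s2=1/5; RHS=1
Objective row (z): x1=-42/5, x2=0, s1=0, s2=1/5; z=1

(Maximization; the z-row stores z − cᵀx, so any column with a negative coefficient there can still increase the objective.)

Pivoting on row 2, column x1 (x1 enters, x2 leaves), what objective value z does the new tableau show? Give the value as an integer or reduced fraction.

15

Minimum ratio for x1: 1/(3/5) = 5/3.
z changes by −(z-row coeff of x1)·ratio = −(-42/5)·(5/3) = 14.
New z = 1 + 14 = 15.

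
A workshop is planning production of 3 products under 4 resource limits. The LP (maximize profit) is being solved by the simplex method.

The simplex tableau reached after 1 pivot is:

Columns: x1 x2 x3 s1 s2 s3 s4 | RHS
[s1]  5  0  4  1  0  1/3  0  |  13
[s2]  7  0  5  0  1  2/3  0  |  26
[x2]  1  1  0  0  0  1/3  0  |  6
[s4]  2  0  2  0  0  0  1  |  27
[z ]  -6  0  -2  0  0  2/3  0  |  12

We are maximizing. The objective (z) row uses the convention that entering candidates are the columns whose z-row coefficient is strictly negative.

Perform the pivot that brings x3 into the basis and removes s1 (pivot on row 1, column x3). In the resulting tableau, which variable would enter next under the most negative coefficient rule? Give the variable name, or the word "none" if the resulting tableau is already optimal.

x1

Pivot element 4. New z-row = old z-row − (-2)·(row 1/4).
Updated z-row coefficients: x1: -7/2, x2: 0, x3: 0, s1: 1/2, s2: 0, s3: 5/6, s4: 0.
The most negative is -7/2 in column x1, so x1 would enter next.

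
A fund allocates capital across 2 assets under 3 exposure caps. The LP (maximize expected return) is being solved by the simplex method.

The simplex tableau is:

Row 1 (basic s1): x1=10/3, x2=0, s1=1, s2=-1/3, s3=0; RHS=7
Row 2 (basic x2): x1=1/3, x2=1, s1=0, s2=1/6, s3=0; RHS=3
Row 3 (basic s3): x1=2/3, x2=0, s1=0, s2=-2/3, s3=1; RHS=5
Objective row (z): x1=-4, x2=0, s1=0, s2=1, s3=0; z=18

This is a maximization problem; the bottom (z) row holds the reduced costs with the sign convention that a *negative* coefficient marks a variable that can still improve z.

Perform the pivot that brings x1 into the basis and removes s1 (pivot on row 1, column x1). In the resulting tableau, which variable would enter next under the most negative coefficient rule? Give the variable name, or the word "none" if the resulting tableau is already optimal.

Pivot element 10/3. New z-row = old z-row − (-4)·(row 1/(10/3)).
Updated z-row coefficients: x1: 0, x2: 0, s1: 6/5, s2: 3/5, s3: 0.
No coefficient is strictly negative; the tableau after this pivot is optimal.

none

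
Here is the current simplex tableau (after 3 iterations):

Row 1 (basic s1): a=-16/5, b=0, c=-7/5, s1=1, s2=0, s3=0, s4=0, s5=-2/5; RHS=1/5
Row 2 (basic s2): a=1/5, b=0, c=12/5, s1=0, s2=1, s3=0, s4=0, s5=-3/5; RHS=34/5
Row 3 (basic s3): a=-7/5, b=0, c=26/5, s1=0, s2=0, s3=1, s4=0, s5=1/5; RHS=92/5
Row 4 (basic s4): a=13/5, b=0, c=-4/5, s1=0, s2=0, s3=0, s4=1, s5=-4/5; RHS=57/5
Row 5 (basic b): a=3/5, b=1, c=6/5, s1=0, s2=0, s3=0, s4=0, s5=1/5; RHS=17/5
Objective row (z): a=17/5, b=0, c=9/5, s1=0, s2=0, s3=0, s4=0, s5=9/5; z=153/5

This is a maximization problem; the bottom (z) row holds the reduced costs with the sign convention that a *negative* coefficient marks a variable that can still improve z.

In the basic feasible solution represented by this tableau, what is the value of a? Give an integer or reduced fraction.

a is nonbasic (not in the basis column), so its value in the current BFS is 0.

0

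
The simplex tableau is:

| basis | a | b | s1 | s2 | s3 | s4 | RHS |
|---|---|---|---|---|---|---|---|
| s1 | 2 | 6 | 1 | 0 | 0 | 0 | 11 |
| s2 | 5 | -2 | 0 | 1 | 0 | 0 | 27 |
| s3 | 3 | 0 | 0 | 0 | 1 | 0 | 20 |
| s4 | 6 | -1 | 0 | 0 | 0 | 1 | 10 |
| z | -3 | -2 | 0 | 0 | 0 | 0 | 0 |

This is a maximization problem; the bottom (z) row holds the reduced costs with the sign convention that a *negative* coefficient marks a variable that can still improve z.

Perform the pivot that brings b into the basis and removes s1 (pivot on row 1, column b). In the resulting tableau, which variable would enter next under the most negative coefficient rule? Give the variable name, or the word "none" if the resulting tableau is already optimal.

Pivot element 6. New z-row = old z-row − (-2)·(row 1/6).
Updated z-row coefficients: a: -7/3, b: 0, s1: 1/3, s2: 0, s3: 0, s4: 0.
The most negative is -7/3 in column a, so a would enter next.

a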